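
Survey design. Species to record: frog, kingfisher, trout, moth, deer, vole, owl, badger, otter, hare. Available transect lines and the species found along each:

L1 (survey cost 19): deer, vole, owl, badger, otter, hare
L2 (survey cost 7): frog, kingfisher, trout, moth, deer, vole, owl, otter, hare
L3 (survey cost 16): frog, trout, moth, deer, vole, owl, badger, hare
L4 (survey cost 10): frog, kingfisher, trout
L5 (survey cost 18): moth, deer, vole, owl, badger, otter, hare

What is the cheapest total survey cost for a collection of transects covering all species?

L2, L3 cover every species at survey cost 7 + 16 = 23.
Any cover uses at least 2 transects; among all covering selections none totals below 23.

23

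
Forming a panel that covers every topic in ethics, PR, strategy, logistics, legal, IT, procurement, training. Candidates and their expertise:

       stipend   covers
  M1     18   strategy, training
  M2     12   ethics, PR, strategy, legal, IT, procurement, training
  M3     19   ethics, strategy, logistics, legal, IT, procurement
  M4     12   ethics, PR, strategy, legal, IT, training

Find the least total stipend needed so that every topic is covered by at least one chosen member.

M2, M3 cover every topic at stipend 12 + 19 = 31.
Any cover uses at least 2 members; among all covering selections none totals below 31.

31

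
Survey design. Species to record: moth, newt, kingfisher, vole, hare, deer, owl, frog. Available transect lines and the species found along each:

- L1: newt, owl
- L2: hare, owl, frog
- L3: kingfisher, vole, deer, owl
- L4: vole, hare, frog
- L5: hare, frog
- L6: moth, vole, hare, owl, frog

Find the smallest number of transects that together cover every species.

L1, L3, L6 together cover {moth, newt, kingfisher, vole, hare, deer, owl, frog} — every species.
No 2 of the 6 transects cover everything (all 15 pairs fall short), so 3 is minimum.

3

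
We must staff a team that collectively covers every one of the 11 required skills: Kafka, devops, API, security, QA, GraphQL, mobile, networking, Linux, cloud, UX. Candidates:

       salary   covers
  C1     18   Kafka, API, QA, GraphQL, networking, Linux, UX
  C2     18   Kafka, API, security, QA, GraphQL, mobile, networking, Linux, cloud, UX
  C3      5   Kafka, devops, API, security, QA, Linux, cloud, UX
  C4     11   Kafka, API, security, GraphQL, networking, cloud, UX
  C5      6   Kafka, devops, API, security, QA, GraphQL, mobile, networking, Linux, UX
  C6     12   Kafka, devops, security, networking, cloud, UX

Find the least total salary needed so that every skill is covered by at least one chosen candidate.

11

C3, C5 cover every skill at salary 5 + 6 = 11.
Any cover uses at least 2 candidates; among all covering selections none totals below 11.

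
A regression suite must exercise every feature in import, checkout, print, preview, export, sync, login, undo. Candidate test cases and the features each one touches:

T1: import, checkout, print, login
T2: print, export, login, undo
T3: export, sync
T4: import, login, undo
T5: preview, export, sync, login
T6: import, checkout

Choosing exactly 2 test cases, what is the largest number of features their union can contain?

Choosing T1, T5 covers {import, checkout, print, preview, export, sync, login} — 7 features.
No choice of 2 test cases does better; here undo is left uncovered.

7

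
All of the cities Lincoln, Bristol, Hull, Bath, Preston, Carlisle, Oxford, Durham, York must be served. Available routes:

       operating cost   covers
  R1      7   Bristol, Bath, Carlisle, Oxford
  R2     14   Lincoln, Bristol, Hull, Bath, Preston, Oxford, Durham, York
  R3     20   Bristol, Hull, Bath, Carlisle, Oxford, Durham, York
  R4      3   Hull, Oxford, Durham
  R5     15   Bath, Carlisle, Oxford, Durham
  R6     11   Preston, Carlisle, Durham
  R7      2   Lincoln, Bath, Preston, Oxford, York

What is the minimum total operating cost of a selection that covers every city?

12

R1, R4, R7 cover every city at operating cost 7 + 3 + 2 = 12.
Any cover uses at least 2 routes; among all covering selections none totals below 12.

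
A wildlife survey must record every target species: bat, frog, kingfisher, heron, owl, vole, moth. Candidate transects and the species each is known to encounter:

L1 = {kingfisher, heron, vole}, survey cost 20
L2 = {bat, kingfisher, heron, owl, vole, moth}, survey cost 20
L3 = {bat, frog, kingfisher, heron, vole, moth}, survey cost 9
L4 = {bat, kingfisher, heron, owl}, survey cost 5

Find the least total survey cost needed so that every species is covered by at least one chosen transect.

L3, L4 cover every species at survey cost 9 + 5 = 14.
Any cover uses at least 2 transects; among all covering selections none totals below 14.

14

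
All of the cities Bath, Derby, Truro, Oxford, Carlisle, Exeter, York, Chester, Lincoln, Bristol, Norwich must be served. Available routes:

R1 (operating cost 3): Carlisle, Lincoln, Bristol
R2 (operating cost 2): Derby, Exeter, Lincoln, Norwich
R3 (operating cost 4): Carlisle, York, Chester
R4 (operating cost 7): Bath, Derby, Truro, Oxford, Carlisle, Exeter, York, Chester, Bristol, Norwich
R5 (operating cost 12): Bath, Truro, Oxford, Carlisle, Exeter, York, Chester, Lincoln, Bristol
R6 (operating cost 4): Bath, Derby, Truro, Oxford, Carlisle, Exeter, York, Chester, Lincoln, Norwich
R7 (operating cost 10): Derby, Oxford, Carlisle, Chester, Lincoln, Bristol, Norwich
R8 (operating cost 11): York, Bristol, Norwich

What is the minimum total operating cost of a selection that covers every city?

R1, R6 cover every city at operating cost 3 + 4 = 7.
Any cover uses at least 2 routes; among all covering selections none totals below 7.

7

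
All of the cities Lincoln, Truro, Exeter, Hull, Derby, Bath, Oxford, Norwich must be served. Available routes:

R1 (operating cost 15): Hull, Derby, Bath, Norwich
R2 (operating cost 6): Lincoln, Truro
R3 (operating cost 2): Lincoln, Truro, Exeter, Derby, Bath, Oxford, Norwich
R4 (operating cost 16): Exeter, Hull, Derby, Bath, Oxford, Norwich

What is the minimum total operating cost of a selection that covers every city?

R1, R3 cover every city at operating cost 15 + 2 = 17.
Any cover uses at least 2 routes; among all covering selections none totals below 17.

17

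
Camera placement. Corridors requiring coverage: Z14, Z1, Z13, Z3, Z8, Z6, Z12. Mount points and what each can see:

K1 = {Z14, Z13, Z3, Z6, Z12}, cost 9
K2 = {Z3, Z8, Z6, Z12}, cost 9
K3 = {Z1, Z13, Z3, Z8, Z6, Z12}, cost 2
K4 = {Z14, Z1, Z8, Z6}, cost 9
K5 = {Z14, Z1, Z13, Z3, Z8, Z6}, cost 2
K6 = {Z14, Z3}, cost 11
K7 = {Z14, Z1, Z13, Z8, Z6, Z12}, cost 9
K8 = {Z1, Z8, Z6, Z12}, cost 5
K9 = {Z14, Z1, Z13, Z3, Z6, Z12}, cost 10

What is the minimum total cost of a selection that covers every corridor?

4

K3, K5 cover every corridor at cost 2 + 2 = 4.
Any cover uses at least 2 camera mounts; among all covering selections none totals below 4.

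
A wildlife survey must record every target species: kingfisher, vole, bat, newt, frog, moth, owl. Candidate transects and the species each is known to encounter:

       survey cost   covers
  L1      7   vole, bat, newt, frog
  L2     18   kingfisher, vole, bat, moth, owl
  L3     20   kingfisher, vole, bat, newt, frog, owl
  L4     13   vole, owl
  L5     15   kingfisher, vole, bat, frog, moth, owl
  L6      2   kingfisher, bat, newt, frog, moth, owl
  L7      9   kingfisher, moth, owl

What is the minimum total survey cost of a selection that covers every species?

9

L1, L6 cover every species at survey cost 7 + 2 = 9.
Any cover uses at least 2 transects; among all covering selections none totals below 9.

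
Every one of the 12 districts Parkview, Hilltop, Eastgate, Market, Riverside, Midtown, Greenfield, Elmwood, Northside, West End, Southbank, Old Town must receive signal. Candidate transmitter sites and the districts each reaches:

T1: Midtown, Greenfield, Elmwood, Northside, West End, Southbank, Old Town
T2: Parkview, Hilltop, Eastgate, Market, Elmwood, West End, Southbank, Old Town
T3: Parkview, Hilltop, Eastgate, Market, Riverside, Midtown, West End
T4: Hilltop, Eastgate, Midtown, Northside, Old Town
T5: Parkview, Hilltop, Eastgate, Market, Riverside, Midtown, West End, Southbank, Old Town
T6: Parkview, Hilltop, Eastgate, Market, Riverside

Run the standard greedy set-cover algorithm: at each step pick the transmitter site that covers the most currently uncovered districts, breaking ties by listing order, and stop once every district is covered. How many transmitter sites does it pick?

2

Pick 1: T5 covers 9 new districts (Parkview, Hilltop, Eastgate, Market, Riverside, Midtown, West End, Southbank, Old Town).
Pick 2: T1 covers 3 new districts (Greenfield, Elmwood, Northside).
Greedy uses 2 transmitter sites.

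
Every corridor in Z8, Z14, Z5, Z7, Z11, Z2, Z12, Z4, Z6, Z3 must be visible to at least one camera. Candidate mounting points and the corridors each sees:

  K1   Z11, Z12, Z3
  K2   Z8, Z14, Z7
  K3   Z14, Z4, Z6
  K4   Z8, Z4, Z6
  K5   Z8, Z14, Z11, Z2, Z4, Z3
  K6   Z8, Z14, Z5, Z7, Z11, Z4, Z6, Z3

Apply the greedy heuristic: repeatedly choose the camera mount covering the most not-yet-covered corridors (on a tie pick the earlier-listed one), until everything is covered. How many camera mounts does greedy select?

3

Pick 1: K6 covers 8 new corridors (Z8, Z14, Z5, Z7, Z11, Z4, Z6, Z3).
Pick 2: K1 covers 1 new corridors (Z12).
Pick 3: K5 covers 1 new corridors (Z2).
Greedy uses 3 camera mounts.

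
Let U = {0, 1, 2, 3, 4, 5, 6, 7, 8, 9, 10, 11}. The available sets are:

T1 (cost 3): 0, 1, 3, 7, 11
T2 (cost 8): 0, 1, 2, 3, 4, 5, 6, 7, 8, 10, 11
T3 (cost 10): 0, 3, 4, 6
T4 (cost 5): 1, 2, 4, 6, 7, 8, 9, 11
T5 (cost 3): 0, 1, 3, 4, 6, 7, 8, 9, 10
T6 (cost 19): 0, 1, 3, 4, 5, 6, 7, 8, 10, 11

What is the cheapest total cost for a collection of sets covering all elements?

11

T2, T5 cover every element at cost 8 + 3 = 11.
Any cover uses at least 2 sets; among all covering selections none totals below 11.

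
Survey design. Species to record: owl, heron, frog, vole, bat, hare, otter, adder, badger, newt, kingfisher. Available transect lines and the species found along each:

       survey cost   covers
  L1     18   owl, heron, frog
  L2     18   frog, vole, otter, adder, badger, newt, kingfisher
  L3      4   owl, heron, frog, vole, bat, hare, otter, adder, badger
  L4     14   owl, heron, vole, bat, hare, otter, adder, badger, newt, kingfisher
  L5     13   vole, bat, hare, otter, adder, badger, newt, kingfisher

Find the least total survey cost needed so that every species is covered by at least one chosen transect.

17

L3, L5 cover every species at survey cost 4 + 13 = 17.
Any cover uses at least 2 transects; among all covering selections none totals below 17.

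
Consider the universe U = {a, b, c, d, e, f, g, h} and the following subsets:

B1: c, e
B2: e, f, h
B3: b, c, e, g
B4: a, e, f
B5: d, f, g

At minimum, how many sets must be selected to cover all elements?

4

B2, B3, B4, B5 together cover {a, b, c, d, e, f, g, h} — every element.
No 3 of the 5 sets cover everything (all 10 triples fall short), so 4 is minimum.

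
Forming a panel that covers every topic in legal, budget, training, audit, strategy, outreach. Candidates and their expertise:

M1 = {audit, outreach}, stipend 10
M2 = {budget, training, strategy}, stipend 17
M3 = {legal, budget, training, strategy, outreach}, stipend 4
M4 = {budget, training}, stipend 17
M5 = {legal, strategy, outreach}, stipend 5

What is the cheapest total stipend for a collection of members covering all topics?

M1, M3 cover every topic at stipend 10 + 4 = 14.
Any cover uses at least 2 members; among all covering selections none totals below 14.

14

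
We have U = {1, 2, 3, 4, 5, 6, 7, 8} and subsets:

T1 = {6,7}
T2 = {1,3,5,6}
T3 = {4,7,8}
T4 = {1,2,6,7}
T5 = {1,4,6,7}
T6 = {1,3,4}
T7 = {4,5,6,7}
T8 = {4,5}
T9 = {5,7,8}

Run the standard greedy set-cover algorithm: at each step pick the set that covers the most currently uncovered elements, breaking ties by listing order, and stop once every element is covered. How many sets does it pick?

3

Pick 1: T2 covers 4 new elements (1, 3, 5, 6).
Pick 2: T3 covers 3 new elements (4, 7, 8).
Pick 3: T4 covers 1 new elements (2).
Greedy uses 3 sets.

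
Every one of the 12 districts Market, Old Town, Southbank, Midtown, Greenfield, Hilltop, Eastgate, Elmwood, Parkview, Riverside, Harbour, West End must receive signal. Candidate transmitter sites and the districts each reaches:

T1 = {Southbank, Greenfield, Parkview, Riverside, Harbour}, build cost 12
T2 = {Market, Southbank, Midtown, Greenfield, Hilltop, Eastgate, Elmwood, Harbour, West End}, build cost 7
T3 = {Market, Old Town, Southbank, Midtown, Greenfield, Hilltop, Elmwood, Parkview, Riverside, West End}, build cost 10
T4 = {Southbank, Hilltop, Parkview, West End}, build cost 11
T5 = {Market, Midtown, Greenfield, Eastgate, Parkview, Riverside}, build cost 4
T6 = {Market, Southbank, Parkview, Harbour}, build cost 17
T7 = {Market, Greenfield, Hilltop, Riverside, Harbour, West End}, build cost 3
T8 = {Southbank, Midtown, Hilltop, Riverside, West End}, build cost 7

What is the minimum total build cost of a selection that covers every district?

17

T2, T3 cover every district at build cost 7 + 10 = 17.
Any cover uses at least 2 transmitter sites; among all covering selections none totals below 17.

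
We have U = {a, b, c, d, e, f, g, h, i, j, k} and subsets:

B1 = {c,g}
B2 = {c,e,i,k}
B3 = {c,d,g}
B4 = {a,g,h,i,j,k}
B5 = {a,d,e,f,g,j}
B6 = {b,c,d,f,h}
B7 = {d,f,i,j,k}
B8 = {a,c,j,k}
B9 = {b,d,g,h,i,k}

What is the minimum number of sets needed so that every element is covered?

3

B1, B5, B9 together cover {a, b, c, d, e, f, g, h, i, j, k} — every element.
No 2 of the 9 sets cover everything (all 36 pairs fall short), so 3 is minimum.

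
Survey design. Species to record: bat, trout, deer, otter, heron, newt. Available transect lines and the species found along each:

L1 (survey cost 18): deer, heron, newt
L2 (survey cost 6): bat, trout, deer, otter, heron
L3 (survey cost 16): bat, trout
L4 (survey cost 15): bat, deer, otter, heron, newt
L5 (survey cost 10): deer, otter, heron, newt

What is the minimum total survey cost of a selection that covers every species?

L2, L5 cover every species at survey cost 6 + 10 = 16.
Any cover uses at least 2 transects; among all covering selections none totals below 16.

16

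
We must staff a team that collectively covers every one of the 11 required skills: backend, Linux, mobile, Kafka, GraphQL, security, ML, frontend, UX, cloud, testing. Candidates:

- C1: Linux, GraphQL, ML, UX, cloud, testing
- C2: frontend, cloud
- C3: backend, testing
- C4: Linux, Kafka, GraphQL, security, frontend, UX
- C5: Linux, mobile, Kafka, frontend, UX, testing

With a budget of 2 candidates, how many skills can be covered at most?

9

Choosing C1, C4 covers {Linux, Kafka, GraphQL, security, ML, frontend, UX, cloud, testing} — 9 skills.
No choice of 2 candidates does better; here backend, mobile are left uncovered.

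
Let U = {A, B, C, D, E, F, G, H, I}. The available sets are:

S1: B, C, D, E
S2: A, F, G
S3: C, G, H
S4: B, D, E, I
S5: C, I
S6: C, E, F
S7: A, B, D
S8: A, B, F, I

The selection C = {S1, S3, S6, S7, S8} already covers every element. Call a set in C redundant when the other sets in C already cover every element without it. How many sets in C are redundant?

Drop S1: the rest still cover every element — redundant.
Drop S3: G, H uncovered — not redundant.
Drop S6: the rest still cover every element — redundant.
Drop S7: the rest still cover every element — redundant.
Drop S8: I uncovered — not redundant.
3 redundant: S1, S6, S7.

3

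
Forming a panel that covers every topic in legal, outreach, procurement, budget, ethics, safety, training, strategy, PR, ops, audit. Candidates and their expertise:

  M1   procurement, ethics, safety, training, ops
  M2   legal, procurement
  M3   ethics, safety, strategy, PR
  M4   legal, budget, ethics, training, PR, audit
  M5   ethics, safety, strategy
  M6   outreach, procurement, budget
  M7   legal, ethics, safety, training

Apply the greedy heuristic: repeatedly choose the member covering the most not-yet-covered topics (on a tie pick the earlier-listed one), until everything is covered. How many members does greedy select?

Pick 1: M4 covers 6 new topics (legal, budget, ethics, training, PR, audit).
Pick 2: M1 covers 3 new topics (procurement, safety, ops).
Pick 3: M3 covers 1 new topics (strategy).
Pick 4: M6 covers 1 new topics (outreach).
Greedy uses 4 members.

4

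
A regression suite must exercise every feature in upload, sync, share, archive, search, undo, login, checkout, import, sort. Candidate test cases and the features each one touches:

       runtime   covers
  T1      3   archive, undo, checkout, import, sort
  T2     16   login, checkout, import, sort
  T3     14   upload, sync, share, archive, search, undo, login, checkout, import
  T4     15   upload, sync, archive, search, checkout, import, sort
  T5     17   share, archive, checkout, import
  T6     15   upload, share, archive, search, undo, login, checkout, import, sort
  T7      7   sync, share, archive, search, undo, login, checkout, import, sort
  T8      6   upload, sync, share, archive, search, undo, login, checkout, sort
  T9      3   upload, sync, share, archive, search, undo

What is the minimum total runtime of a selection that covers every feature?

9

T1, T8 cover every feature at runtime 3 + 6 = 9.
Any cover uses at least 2 test cases; among all covering selections none totals below 9.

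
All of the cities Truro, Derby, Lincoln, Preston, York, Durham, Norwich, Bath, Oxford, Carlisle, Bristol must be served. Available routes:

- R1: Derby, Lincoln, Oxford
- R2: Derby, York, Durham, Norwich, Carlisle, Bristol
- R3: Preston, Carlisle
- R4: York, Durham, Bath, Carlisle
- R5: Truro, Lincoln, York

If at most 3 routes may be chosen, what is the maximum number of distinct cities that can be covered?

9

Choosing R1, R2, R3 covers {Derby, Lincoln, Preston, York, Durham, Norwich, Oxford, Carlisle, Bristol} — 9 cities.
No choice of 3 routes does better; here Truro, Bath are left uncovered.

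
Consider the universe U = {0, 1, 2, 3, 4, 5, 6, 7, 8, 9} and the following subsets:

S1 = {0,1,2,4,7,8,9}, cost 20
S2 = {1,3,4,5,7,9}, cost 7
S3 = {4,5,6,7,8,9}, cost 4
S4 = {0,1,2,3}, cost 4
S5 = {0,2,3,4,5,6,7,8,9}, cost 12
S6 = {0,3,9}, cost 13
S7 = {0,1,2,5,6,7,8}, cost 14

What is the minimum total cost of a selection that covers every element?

S3, S4 cover every element at cost 4 + 4 = 8.
Any cover uses at least 2 sets; among all covering selections none totals below 8.

8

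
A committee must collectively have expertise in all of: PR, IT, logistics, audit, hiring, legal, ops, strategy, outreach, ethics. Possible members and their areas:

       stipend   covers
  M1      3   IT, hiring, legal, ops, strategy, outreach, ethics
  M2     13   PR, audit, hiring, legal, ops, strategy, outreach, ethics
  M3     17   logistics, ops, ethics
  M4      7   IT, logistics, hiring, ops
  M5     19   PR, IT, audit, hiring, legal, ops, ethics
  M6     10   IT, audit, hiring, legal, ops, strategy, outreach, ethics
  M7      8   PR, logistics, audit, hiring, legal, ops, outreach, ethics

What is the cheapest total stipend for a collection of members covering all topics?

11

M1, M7 cover every topic at stipend 3 + 8 = 11.
Any cover uses at least 2 members; among all covering selections none totals below 11.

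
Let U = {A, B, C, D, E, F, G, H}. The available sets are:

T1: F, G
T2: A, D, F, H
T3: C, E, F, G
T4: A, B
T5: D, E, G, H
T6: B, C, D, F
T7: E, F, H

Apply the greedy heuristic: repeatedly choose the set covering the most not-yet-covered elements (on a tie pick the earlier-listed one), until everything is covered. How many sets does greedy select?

Pick 1: T2 covers 4 new elements (A, D, F, H).
Pick 2: T3 covers 3 new elements (C, E, G).
Pick 3: T4 covers 1 new elements (B).
Greedy uses 3 sets.

3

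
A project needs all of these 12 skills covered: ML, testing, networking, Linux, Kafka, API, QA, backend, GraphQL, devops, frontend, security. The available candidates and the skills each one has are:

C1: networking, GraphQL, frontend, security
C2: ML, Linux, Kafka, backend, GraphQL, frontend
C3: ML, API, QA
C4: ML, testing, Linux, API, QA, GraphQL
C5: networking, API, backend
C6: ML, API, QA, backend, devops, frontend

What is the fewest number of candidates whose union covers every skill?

4

C1, C2, C4, C6 together cover {ML, testing, networking, Linux, Kafka, API, QA, backend, GraphQL, devops, frontend, security} — every skill.
No 3 of the 6 candidates cover everything (all 20 triples fall short), so 4 is minimum.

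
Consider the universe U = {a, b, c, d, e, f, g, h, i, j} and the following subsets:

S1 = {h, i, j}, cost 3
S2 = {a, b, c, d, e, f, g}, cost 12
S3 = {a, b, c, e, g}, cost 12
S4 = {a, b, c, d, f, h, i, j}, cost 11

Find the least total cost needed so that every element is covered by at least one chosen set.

15

S1, S2 cover every element at cost 3 + 12 = 15.
Any cover uses at least 2 sets; among all covering selections none totals below 15.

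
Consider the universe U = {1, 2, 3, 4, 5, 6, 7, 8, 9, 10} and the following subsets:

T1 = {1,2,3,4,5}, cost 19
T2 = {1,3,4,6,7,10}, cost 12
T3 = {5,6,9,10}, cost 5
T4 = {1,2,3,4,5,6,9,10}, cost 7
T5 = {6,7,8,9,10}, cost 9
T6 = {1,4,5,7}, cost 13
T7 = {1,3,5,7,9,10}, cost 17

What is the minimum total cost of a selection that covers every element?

T4, T5 cover every element at cost 7 + 9 = 16.
Any cover uses at least 2 sets; among all covering selections none totals below 16.

16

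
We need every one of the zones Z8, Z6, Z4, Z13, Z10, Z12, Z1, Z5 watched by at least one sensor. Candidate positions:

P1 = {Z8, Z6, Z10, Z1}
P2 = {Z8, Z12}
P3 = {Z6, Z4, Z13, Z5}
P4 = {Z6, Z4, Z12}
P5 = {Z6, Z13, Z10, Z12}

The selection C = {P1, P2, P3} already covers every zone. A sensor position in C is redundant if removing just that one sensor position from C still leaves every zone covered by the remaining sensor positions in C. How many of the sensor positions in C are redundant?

0

Drop P1: Z10, Z1 uncovered — not redundant.
Drop P2: Z12 uncovered — not redundant.
Drop P3: Z4, Z13, Z5 uncovered — not redundant.
None of the sensor positions in C is redundant.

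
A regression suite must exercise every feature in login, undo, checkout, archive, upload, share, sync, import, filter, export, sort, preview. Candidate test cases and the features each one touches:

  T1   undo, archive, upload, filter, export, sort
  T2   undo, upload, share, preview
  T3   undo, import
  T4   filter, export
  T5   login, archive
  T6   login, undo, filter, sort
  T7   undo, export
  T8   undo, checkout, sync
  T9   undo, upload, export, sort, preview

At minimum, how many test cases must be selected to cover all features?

5

T1, T2, T3, T5, T8 together cover {login, undo, checkout, archive, upload, share, sync, import, filter, export, sort, preview} — every feature.
No 4 of the 9 test cases cover everything (all 126 size-4 selections fall short), so 5 is minimum.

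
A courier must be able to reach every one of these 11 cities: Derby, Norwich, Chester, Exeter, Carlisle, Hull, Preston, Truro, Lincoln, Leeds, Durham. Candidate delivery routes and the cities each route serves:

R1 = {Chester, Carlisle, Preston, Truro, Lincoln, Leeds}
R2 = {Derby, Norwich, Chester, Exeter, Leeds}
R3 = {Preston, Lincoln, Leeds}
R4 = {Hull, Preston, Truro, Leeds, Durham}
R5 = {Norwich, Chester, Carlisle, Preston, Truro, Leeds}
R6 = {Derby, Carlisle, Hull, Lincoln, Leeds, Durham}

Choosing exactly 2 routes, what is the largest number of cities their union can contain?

10

Choosing R5, R6 covers {Derby, Norwich, Chester, Carlisle, Hull, Preston, Truro, Lincoln, Leeds, Durham} — 10 cities.
No choice of 2 routes does better; here Exeter is left uncovered.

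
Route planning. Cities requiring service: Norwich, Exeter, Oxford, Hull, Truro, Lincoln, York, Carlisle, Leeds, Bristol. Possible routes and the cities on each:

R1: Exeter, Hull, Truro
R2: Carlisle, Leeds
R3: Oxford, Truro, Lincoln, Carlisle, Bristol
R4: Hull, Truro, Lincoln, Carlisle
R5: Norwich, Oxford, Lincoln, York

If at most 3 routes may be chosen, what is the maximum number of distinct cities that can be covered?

Choosing R1, R2, R5 covers {Norwich, Exeter, Oxford, Hull, Truro, Lincoln, York, Carlisle, Leeds} — 9 cities.
No choice of 3 routes does better; here Bristol is left uncovered.

9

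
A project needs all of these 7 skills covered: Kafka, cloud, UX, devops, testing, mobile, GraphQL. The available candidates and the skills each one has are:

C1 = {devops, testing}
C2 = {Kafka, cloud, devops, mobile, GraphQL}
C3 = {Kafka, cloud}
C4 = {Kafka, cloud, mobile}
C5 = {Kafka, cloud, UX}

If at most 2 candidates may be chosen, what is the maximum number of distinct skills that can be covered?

Choosing C1, C2 covers {Kafka, cloud, devops, testing, mobile, GraphQL} — 6 skills.
No choice of 2 candidates does better; here UX is left uncovered.

6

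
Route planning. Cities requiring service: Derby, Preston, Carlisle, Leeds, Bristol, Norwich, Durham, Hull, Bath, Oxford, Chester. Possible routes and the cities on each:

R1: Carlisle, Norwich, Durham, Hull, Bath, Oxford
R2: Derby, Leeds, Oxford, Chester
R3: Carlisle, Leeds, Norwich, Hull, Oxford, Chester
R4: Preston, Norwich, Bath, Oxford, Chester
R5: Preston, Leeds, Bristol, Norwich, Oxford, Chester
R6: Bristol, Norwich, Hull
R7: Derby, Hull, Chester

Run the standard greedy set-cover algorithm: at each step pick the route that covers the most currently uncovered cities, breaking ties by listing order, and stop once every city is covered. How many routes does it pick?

3

Pick 1: R1 covers 6 new cities (Carlisle, Norwich, Durham, Hull, Bath, Oxford).
Pick 2: R5 covers 4 new cities (Preston, Leeds, Bristol, Chester).
Pick 3: R2 covers 1 new cities (Derby).
Greedy uses 3 routes.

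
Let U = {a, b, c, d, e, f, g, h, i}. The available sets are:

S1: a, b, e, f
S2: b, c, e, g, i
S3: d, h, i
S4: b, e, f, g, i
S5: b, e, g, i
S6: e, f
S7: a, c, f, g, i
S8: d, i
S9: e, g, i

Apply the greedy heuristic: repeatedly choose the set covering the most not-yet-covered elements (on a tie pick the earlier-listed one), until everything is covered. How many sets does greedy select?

Pick 1: S2 covers 5 new elements (b, c, e, g, i).
Pick 2: S1 covers 2 new elements (a, f).
Pick 3: S3 covers 2 new elements (d, h).
Greedy uses 3 sets.

3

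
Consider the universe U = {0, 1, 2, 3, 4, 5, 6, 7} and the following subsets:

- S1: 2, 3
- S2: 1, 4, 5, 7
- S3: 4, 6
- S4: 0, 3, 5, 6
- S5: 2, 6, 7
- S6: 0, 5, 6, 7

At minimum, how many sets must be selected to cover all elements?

S1, S2, S4 together cover {0, 1, 2, 3, 4, 5, 6, 7} — every element.
No 2 of the 6 sets cover everything (all 15 pairs fall short), so 3 is minimum.

3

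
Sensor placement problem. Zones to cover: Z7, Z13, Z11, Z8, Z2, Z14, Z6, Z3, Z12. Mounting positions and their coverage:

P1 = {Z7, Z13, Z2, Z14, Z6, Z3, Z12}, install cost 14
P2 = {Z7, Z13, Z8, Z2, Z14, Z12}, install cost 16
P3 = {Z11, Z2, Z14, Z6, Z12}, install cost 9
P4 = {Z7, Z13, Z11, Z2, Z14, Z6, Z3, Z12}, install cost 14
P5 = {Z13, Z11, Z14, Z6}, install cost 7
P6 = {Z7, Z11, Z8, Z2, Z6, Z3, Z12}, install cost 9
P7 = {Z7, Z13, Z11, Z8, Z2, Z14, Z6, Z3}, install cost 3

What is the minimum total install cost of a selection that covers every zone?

P3, P7 cover every zone at install cost 9 + 3 = 12.
Any cover uses at least 2 sensor positions; among all covering selections none totals below 12.

12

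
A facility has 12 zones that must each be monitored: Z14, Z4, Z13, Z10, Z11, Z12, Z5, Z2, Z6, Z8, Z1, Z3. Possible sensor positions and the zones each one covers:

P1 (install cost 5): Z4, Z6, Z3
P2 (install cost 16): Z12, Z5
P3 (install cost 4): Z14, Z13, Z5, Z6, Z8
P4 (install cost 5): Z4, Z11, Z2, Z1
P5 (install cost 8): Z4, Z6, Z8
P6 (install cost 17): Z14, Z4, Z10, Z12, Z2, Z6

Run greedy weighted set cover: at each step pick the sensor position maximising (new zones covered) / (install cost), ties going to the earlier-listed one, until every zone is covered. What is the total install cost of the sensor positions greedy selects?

31

Pick 1: P3 adds 5 new (Z14, Z13, Z5, Z6, Z8) at install cost 4 (ratio 5/4).
Pick 2: P4 adds 4 new (Z4, Z11, Z2, Z1) at install cost 5 (ratio 4/5).
Pick 3: P1 adds 1 new (Z3) at install cost 5 (ratio 1/5).
Pick 4: P6 adds 2 new (Z10, Z12) at install cost 17 (ratio 2/17).
Greedy total install cost: 4 + 5 + 5 + 17 = 31.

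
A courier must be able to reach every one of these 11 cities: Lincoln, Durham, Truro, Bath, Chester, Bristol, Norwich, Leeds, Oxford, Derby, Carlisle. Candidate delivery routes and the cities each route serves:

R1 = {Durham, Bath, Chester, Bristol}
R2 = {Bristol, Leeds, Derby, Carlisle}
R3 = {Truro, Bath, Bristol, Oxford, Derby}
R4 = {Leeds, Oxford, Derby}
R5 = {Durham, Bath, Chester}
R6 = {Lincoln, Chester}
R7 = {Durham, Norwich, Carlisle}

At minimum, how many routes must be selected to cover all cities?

R2, R3, R6, R7 together cover {Lincoln, Durham, Truro, Bath, Chester, Bristol, Norwich, Leeds, Oxford, Derby, Carlisle} — every city.
No 3 of the 7 routes cover everything (all 35 triples fall short), so 4 is minimum.

4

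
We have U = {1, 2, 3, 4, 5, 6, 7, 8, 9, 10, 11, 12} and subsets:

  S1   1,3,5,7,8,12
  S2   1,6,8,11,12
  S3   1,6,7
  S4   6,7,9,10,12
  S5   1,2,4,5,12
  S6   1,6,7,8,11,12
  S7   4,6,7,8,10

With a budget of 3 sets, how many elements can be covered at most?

11

Choosing S1, S4, S5 covers {1, 2, 3, 4, 5, 6, 7, 8, 9, 10, 12} — 11 elements.
No choice of 3 sets does better; here 11 is left uncovered.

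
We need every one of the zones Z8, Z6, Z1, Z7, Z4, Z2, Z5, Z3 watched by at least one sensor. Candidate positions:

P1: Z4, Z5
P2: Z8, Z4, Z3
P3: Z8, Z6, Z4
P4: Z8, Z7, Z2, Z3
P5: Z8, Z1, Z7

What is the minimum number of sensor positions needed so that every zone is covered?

4

P1, P3, P4, P5 together cover {Z8, Z6, Z1, Z7, Z4, Z2, Z5, Z3} — every zone.
No 3 of the 5 sensor positions cover everything (all 10 triples fall short), so 4 is minimum.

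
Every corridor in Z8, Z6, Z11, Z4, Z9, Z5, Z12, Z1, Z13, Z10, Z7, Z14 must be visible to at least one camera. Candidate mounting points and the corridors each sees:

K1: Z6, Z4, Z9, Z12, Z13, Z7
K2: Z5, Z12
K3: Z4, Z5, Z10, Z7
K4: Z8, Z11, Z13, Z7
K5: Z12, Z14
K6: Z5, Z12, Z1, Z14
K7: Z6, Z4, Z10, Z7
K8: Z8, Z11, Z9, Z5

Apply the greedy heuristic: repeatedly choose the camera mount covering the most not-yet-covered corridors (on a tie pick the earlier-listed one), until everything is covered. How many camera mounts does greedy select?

Pick 1: K1 covers 6 new corridors (Z6, Z4, Z9, Z12, Z13, Z7).
Pick 2: K6 covers 3 new corridors (Z5, Z1, Z14).
Pick 3: K4 covers 2 new corridors (Z8, Z11).
Pick 4: K3 covers 1 new corridors (Z10).
Greedy uses 4 camera mounts.

4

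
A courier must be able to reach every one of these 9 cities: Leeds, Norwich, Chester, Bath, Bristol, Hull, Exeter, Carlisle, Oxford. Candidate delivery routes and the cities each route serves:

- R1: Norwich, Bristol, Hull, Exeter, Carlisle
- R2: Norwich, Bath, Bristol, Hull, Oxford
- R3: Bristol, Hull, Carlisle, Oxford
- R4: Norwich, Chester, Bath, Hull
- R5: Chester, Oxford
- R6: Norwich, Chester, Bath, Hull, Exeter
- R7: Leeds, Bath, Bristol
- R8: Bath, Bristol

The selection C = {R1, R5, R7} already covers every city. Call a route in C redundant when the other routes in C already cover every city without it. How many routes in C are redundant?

0

Drop R1: Norwich, Hull, Exeter, Carlisle uncovered — not redundant.
Drop R5: Chester, Oxford uncovered — not redundant.
Drop R7: Leeds, Bath uncovered — not redundant.
None of the routes in C is redundant.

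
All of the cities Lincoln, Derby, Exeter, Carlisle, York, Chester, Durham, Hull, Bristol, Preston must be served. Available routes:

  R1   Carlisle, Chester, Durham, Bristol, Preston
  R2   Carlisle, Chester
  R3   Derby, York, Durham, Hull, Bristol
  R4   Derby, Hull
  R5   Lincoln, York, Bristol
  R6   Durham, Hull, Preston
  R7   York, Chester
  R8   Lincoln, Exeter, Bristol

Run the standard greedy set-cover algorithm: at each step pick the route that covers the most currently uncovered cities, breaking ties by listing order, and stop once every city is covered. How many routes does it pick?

3

Pick 1: R1 covers 5 new cities (Carlisle, Chester, Durham, Bristol, Preston).
Pick 2: R3 covers 3 new cities (Derby, York, Hull).
Pick 3: R8 covers 2 new cities (Lincoln, Exeter).
Greedy uses 3 routes.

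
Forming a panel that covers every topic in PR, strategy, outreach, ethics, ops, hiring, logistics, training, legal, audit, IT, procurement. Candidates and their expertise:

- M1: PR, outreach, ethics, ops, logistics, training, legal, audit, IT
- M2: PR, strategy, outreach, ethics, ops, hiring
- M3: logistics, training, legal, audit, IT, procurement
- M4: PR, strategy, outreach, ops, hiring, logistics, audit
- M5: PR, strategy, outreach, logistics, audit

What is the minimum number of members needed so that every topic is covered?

M2, M3 together cover {PR, strategy, outreach, ethics, ops, hiring, logistics, training, legal, audit, IT, procurement} — every topic.
No single member contains all 12 topics, so 2 is optimal.

2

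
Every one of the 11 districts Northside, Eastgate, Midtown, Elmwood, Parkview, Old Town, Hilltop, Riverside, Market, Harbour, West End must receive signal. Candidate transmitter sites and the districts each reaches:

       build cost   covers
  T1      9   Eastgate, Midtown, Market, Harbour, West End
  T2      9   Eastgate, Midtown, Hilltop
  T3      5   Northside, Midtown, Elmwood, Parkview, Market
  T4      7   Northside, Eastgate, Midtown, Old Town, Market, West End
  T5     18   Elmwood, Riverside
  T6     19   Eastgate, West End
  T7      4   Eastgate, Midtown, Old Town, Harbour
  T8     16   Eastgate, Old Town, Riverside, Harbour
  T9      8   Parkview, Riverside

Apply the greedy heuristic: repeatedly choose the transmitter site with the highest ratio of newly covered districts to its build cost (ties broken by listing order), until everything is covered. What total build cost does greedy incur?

33

Pick 1: T3 adds 5 new (Northside, Midtown, Elmwood, Parkview, Market) at build cost 5 (ratio 5/5).
Pick 2: T7 adds 3 new (Eastgate, Old Town, Harbour) at build cost 4 (ratio 3/4).
Pick 3: T4 adds 1 new (West End) at build cost 7 (ratio 1/7).
Pick 4: T9 adds 1 new (Riverside) at build cost 8 (ratio 1/8).
Pick 5: T2 adds 1 new (Hilltop) at build cost 9 (ratio 1/9).
Greedy total build cost: 5 + 4 + 7 + 8 + 9 = 33.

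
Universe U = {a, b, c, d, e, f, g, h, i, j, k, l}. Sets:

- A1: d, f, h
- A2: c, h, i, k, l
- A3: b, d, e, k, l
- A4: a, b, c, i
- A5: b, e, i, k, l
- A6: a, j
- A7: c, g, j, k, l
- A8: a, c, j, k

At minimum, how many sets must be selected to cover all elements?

4

A1, A3, A4, A7 together cover {a, b, c, d, e, f, g, h, i, j, k, l} — every element.
No 3 of the 8 sets cover everything (all 56 triples fall short), so 4 is minimum.
Greedy (largest uncovered first) would take A2, A3, A6, A1, A7 — 5 sets — but 4 suffice.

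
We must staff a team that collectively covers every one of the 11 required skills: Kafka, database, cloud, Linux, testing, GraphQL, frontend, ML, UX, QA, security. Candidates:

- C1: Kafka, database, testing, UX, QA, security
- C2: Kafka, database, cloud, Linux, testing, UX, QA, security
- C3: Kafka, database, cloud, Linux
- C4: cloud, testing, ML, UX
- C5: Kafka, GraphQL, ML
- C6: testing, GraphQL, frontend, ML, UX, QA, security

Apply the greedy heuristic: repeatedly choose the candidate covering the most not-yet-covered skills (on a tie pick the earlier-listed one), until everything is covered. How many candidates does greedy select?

Pick 1: C2 covers 8 new skills (Kafka, database, cloud, Linux, testing, UX, QA, security).
Pick 2: C6 covers 3 new skills (GraphQL, frontend, ML).
Greedy uses 2 candidates.

2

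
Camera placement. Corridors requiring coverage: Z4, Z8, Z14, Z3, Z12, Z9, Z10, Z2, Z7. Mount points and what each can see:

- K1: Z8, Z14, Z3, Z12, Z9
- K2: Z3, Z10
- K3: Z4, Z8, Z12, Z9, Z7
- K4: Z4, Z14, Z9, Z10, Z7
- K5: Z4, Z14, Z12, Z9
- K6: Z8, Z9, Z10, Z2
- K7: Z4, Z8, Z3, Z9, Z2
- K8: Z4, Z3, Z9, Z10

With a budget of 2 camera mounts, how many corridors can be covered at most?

Choosing K1, K4 covers {Z4, Z8, Z14, Z3, Z12, Z9, Z10, Z7} — 8 corridors.
No choice of 2 camera mounts does better; here Z2 is left uncovered.

8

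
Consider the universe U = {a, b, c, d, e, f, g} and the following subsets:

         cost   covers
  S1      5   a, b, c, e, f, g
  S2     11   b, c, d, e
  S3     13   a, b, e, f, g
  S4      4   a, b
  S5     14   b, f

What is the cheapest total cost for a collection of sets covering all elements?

16

S1, S2 cover every element at cost 5 + 11 = 16.
Any cover uses at least 2 sets; among all covering selections none totals below 16.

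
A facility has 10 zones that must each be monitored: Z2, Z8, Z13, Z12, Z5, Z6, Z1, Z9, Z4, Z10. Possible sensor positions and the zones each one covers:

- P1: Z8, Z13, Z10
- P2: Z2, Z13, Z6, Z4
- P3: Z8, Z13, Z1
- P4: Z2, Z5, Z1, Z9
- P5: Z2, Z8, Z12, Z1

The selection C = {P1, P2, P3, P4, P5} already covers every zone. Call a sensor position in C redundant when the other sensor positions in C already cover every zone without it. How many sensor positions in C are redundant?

Drop P1: Z10 uncovered — not redundant.
Drop P2: Z6, Z4 uncovered — not redundant.
Drop P3: the rest still cover every zone — redundant.
Drop P4: Z5, Z9 uncovered — not redundant.
Drop P5: Z12 uncovered — not redundant.
1 redundant: P3.

1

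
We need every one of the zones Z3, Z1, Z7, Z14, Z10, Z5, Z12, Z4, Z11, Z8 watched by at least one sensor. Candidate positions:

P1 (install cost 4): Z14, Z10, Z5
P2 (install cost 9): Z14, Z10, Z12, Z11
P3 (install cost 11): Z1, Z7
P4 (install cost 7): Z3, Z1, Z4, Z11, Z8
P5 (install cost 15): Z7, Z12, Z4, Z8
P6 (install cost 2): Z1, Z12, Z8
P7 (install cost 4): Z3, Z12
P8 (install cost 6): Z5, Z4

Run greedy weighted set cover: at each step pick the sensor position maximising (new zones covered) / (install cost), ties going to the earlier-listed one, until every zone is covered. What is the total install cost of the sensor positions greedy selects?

24

Pick 1: P6 adds 3 new (Z1, Z12, Z8) at install cost 2 (ratio 3/2).
Pick 2: P1 adds 3 new (Z14, Z10, Z5) at install cost 4 (ratio 3/4).
Pick 3: P4 adds 3 new (Z3, Z4, Z11) at install cost 7 (ratio 3/7).
Pick 4: P3 adds 1 new (Z7) at install cost 11 (ratio 1/11).
Greedy total install cost: 2 + 4 + 7 + 11 = 24.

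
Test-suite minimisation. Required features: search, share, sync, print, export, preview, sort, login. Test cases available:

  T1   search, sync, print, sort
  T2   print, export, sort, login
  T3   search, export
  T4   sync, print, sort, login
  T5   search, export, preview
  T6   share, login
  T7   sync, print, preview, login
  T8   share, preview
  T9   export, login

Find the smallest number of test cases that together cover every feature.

3

T1, T2, T8 together cover {search, share, sync, print, export, preview, sort, login} — every feature.
No 2 of the 9 test cases cover everything (all 36 pairs fall short), so 3 is minimum.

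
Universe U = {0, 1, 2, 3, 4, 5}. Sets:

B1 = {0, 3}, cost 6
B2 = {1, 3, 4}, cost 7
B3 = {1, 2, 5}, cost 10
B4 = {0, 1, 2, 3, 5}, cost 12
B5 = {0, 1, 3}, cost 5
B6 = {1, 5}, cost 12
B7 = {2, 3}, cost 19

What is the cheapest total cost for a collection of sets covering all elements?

19

B2, B4 cover every element at cost 7 + 12 = 19.
Any cover uses at least 2 sets; among all covering selections none totals below 19.
Greedy by coverage-per-cost would pick B5, B3, B2 for 22 — worse than the optimum 19.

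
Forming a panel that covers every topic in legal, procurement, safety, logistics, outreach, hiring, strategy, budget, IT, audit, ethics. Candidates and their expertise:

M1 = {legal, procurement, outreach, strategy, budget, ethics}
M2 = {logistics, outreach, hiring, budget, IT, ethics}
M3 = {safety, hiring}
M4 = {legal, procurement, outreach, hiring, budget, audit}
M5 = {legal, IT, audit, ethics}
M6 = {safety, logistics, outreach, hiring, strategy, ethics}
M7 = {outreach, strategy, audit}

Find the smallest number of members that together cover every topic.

3

M1, M5, M6 together cover {legal, procurement, safety, logistics, outreach, hiring, strategy, budget, IT, audit, ethics} — every topic.
No 2 of the 7 members cover everything (all 21 pairs fall short), so 3 is minimum.
Greedy (largest uncovered first) would take M1, M2, M3, M4 — 4 members — but 3 suffice.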